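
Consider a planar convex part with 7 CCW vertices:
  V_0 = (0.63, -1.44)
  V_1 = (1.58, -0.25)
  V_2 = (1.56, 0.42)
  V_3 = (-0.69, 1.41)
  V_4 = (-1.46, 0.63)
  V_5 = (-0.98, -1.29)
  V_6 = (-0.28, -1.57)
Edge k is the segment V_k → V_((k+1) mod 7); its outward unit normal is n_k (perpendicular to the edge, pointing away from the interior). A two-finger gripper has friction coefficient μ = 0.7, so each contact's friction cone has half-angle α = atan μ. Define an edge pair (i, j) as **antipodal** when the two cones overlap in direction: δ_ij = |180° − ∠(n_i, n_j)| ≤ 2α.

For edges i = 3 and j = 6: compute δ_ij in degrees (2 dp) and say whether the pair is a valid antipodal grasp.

δ = 37.24°, valid

α = atan 0.7 = 34.99°;  2α = 69.98°
edge 3: e_3 = (-0.77, -0.78);  n_3 = (-0.7117, +0.7025)
edge 6: e_6 = (+0.91, +0.13);  n_6 = (+0.1414, -0.9899)
∠(n_3, n_6) = 142.76°
δ = |180° − 142.76°| = 37.24°
37.24° ≤ 2α = 69.98°  →  valid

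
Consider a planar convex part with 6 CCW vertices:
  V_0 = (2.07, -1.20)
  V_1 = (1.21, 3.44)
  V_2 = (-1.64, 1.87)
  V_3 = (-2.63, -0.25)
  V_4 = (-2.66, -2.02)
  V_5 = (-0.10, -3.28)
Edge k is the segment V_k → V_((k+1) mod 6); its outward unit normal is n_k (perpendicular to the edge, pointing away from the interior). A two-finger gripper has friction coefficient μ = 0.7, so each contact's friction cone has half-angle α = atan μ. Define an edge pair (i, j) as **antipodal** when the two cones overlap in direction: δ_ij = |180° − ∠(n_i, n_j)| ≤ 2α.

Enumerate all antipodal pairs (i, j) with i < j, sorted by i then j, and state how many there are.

α = atan 0.7 = 34.99°;  2α = 69.98°
n_0 = (+0.9833, +0.1822)
n_1 = (-0.4825, +0.8759)
n_2 = (-0.9061, +0.4231)
n_3 = (-0.9999, +0.0169)
n_4 = (-0.4416, -0.8972)
n_5 = (+0.6920, -0.7219)
  (0,1): δ = 71.65°  ·
  (0,2): δ = 35.53°  ✓
  (0,3): δ = 11.47°  ✓
  (0,4): δ = 53.29°  ✓
  (0,5): δ = 123.29°  ·
  (1,2): δ = 143.88°  ·
  (1,3): δ = 119.82°  ·
  (1,4): δ = 55.06°  ✓
  (1,5): δ = 14.94°  ✓
  (2,3): δ = 155.94°  ·
  (2,4): δ = 91.17°  ·
  (2,5): δ = 21.18°  ✓
  (3,4): δ = 115.23°  ·
  (3,5): δ = 45.24°  ✓
  (4,5): δ = 110.01°  ·
antipodal pairs: 7

count = 7; pairs: (0,2), (0,3), (0,4), (1,4), (1,5), (2,5), (3,5)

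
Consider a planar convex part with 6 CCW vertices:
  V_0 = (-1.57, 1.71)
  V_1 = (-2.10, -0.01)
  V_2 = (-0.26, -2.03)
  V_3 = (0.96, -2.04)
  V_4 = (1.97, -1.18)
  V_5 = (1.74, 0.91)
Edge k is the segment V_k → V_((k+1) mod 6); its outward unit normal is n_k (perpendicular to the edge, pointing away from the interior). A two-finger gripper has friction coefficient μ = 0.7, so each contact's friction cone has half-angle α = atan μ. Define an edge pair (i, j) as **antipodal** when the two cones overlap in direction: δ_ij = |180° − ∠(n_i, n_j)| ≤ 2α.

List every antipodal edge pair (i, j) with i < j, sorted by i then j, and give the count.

count = 6; pairs: (0,3), (0,4), (1,4), (1,5), (2,5), (3,5)

α = atan 0.7 = 34.99°;  2α = 69.98°
n_0 = (-0.9557, +0.2945)
n_1 = (-0.7393, -0.6734)
n_2 = (-0.0082, -1.0000)
n_3 = (+0.6483, -0.7614)
n_4 = (+0.9940, +0.1094)
n_5 = (+0.2349, +0.9720)
  (0,1): δ = 120.54°  ·
  (0,2): δ = 73.34°  ·
  (0,3): δ = 32.46°  ✓
  (0,4): δ = 23.41°  ✓
  (0,5): δ = 93.54°  ·
  (1,2): δ = 132.80°  ·
  (1,3): δ = 91.92°  ·
  (1,4): δ = 36.05°  ✓
  (1,5): δ = 34.08°  ✓
  (2,3): δ = 139.12°  ·
  (2,4): δ = 83.25°  ·
  (2,5): δ = 13.12°  ✓
  (3,4): δ = 124.13°  ·
  (3,5): δ = 54.00°  ✓
  (4,5): δ = 109.87°  ·
antipodal pairs: 6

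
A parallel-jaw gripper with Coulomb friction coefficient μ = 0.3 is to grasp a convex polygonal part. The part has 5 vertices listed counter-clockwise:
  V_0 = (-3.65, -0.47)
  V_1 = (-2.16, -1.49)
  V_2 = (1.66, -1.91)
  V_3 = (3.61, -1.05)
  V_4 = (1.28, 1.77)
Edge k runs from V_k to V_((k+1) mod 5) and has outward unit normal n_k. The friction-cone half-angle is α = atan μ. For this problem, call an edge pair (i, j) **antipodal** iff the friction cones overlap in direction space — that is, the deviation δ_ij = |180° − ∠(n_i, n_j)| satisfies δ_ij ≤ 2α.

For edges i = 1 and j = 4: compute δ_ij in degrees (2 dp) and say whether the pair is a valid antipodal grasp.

α = atan 0.3 = 16.70°;  2α = 33.40°
edge 1: e_1 = (+3.82, -0.42);  n_1 = (-0.1093, -0.9940)
edge 4: e_4 = (-4.93, -2.24);  n_4 = (-0.4137, +0.9104)
∠(n_1, n_4) = 149.29°
δ = |180° − 149.29°| = 30.71°
30.71° ≤ 2α = 33.40°  →  valid

δ = 30.71°, valid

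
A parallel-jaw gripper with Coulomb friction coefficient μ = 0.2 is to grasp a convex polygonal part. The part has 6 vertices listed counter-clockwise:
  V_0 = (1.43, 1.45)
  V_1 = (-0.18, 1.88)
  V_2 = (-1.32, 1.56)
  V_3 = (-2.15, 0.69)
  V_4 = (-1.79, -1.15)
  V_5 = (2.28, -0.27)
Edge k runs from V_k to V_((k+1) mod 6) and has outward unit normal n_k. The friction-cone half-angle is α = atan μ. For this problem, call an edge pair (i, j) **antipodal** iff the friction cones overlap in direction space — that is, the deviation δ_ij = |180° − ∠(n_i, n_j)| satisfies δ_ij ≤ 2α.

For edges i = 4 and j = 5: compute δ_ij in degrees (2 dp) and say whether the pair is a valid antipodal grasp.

δ = 75.90°, invalid

α = atan 0.2 = 11.31°;  2α = 22.62°
edge 4: e_4 = (+4.07, +0.88);  n_4 = (+0.2113, -0.9774)
edge 5: e_5 = (-0.85, +1.72);  n_5 = (+0.8965, +0.4430)
∠(n_4, n_5) = 104.10°
δ = |180° − 104.10°| = 75.90°
75.90° > 2α = 22.62°  →  invalid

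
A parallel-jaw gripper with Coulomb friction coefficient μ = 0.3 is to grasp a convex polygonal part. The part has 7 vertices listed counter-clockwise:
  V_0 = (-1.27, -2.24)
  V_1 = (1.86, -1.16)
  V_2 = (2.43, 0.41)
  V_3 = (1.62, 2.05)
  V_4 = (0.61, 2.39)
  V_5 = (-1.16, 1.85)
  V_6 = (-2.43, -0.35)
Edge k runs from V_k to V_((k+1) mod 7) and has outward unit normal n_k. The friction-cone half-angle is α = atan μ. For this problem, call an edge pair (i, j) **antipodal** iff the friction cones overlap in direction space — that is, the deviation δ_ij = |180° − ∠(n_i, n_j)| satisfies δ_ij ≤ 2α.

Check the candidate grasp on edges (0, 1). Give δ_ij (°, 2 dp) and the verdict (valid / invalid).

δ = 128.99°, invalid

α = atan 0.3 = 16.70°;  2α = 33.40°
edge 0: e_0 = (+3.13, +1.08);  n_0 = (+0.3262, -0.9453)
edge 1: e_1 = (+0.57, +1.57);  n_1 = (+0.9400, -0.3413)
∠(n_0, n_1) = 51.01°
δ = |180° − 51.01°| = 128.99°
128.99° > 2α = 33.40°  →  invalid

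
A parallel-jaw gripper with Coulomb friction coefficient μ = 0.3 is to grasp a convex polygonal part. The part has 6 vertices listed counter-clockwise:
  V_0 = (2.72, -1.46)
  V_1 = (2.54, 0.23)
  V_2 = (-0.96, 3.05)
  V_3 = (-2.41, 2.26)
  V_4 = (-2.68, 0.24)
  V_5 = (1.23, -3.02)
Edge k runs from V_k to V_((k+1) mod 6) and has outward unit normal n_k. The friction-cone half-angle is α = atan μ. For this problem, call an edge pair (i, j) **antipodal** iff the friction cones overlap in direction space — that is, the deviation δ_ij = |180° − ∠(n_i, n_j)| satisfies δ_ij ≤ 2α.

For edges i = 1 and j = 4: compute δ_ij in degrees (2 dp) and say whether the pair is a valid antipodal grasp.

δ = 0.96°, valid

α = atan 0.3 = 16.70°;  2α = 33.40°
edge 1: e_1 = (-3.50, +2.82);  n_1 = (+0.6274, +0.7787)
edge 4: e_4 = (+3.91, -3.26);  n_4 = (-0.6404, -0.7681)
∠(n_1, n_4) = 179.04°
δ = |180° − 179.04°| = 0.96°
0.96° ≤ 2α = 33.40°  →  valid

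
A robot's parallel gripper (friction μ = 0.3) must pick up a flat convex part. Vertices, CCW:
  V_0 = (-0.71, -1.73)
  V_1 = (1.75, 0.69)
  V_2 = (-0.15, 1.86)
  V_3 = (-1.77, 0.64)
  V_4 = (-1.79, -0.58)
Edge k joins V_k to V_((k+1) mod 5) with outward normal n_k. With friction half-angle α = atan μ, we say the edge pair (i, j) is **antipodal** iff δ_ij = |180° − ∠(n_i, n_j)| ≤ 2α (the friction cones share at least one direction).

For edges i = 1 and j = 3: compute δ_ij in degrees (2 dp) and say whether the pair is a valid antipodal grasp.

δ = 59.31°, invalid

α = atan 0.3 = 16.70°;  2α = 33.40°
edge 1: e_1 = (-1.90, +1.17);  n_1 = (+0.5243, +0.8515)
edge 3: e_3 = (-0.02, -1.22);  n_3 = (-0.9999, +0.0164)
∠(n_1, n_3) = 120.69°
δ = |180° − 120.69°| = 59.31°
59.31° > 2α = 33.40°  →  invalid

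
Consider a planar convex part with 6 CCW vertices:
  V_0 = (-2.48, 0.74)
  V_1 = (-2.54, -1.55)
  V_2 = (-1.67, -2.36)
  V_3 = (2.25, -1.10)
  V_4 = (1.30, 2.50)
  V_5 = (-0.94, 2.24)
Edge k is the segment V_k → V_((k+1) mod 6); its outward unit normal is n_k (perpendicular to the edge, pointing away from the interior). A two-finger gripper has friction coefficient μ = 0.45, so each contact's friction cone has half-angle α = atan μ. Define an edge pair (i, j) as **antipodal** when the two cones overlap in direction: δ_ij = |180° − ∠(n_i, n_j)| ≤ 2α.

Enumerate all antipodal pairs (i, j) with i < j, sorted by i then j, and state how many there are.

α = atan 0.45 = 24.23°;  2α = 48.46°
n_0 = (-0.9997, +0.0262)
n_1 = (-0.6814, -0.7319)
n_2 = (+0.3060, -0.9520)
n_3 = (+0.9669, +0.2552)
n_4 = (-0.1153, +0.9933)
n_5 = (-0.6977, +0.7163)
  (0,1): δ = 131.45°  ·
  (0,2): δ = 70.68°  ·
  (0,3): δ = 16.28°  ✓
  (0,4): δ = 98.12°  ·
  (0,5): δ = 135.75°  ·
  (1,2): δ = 119.23°  ·
  (1,3): δ = 32.26°  ✓
  (1,4): δ = 49.58°  ·
  (1,5): δ = 87.20°  ·
  (2,3): δ = 93.04°  ·
  (2,4): δ = 11.20°  ✓
  (2,5): δ = 26.43°  ✓
  (3,4): δ = 98.16°  ·
  (3,5): δ = 60.54°  ·
  (4,5): δ = 142.37°  ·
antipodal pairs: 4

count = 4; pairs: (0,3), (1,3), (2,4), (2,5)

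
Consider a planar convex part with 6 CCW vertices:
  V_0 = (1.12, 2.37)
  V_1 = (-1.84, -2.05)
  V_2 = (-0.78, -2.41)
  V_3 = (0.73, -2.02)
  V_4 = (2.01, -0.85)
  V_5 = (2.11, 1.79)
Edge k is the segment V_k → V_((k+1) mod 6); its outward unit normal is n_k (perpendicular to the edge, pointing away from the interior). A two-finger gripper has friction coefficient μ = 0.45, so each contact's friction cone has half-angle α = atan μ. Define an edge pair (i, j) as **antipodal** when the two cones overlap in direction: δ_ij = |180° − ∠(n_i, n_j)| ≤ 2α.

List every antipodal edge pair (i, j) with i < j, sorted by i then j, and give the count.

count = 5; pairs: (0,2), (0,3), (0,4), (1,5), (2,5)

α = atan 0.45 = 24.23°;  2α = 48.46°
n_0 = (-0.8309, +0.5564)
n_1 = (-0.3216, -0.9469)
n_2 = (+0.2501, -0.9682)
n_3 = (+0.6747, -0.7381)
n_4 = (+0.9993, -0.0379)
n_5 = (+0.5055, +0.8628)
  (0,1): δ = 74.95°  ·
  (0,2): δ = 41.71°  ✓
  (0,3): δ = 13.76°  ✓
  (0,4): δ = 31.64°  ✓
  (0,5): δ = 93.45°  ·
  (1,2): δ = 146.76°  ·
  (1,3): δ = 118.81°  ·
  (1,4): δ = 73.41°  ·
  (1,5): δ = 11.61°  ✓
  (2,3): δ = 152.05°  ·
  (2,4): δ = 106.65°  ·
  (2,5): δ = 44.85°  ✓
  (3,4): δ = 134.60°  ·
  (3,5): δ = 72.79°  ·
  (4,5): δ = 118.20°  ·
antipodal pairs: 5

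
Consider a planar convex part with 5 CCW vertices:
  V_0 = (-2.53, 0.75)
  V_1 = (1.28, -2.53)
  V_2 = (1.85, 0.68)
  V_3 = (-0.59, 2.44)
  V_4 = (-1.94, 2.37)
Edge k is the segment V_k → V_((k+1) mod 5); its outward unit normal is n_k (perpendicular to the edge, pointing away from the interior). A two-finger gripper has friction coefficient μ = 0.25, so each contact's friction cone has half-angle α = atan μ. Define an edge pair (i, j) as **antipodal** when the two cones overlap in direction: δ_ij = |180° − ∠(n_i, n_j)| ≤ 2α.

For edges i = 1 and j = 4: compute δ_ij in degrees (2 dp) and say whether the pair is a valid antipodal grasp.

α = atan 0.25 = 14.04°;  2α = 28.07°
edge 1: e_1 = (+0.57, +3.21);  n_1 = (+0.9846, -0.1748)
edge 4: e_4 = (-0.59, -1.62);  n_4 = (-0.9396, +0.3422)
∠(n_1, n_4) = 170.06°
δ = |180° − 170.06°| = 9.94°
9.94° ≤ 2α = 28.07°  →  valid

δ = 9.94°, valid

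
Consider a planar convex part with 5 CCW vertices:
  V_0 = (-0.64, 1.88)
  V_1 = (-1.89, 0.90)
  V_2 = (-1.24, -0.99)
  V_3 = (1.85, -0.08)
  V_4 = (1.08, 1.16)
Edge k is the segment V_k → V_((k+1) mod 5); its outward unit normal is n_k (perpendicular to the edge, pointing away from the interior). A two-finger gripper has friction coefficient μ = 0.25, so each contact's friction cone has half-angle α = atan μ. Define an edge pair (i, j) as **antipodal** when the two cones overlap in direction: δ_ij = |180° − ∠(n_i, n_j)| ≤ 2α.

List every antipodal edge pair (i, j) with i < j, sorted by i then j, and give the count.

α = atan 0.25 = 14.04°;  2α = 28.07°
n_0 = (-0.6170, +0.7870)
n_1 = (-0.9456, -0.3252)
n_2 = (+0.2825, -0.9593)
n_3 = (+0.8495, +0.5275)
n_4 = (+0.3861, +0.9224)
  (0,1): δ = 109.12°  ·
  (0,2): δ = 21.69°  ✓
  (0,3): δ = 83.74°  ·
  (0,4): δ = 119.19°  ·
  (1,2): δ = 92.57°  ·
  (1,3): δ = 12.86°  ✓
  (1,4): δ = 48.31°  ·
  (2,3): δ = 74.57°  ·
  (2,4): δ = 39.12°  ·
  (3,4): δ = 144.55°  ·
antipodal pairs: 2

count = 2; pairs: (0,2), (1,3)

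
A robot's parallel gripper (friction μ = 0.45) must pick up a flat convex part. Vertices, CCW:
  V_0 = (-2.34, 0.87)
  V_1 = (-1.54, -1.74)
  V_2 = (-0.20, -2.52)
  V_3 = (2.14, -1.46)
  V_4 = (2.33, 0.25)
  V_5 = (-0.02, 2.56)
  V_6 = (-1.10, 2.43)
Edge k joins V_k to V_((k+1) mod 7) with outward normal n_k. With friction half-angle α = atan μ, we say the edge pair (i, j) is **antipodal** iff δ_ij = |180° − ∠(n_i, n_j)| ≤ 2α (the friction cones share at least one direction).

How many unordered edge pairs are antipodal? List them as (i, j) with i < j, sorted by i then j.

α = atan 0.45 = 24.23°;  2α = 48.46°
n_0 = (-0.9561, -0.2931)
n_1 = (-0.5031, -0.8642)
n_2 = (+0.4126, -0.9109)
n_3 = (+0.9939, -0.1104)
n_4 = (+0.7010, +0.7132)
n_5 = (-0.1195, +0.9928)
n_6 = (-0.7828, +0.6222)
  (0,1): δ = 137.24°  ·
  (0,2): δ = 82.67°  ·
  (0,3): δ = 23.38°  ✓
  (0,4): δ = 28.45°  ✓
  (0,5): δ = 79.82°  ·
  (0,6): δ = 124.48°  ·
  (1,2): δ = 125.43°  ·
  (1,3): δ = 66.14°  ·
  (1,4): δ = 14.30°  ✓
  (1,5): δ = 37.07°  ✓
  (1,6): δ = 81.72°  ·
  (2,3): δ = 120.71°  ·
  (2,4): δ = 68.88°  ·
  (2,5): δ = 17.51°  ✓
  (2,6): δ = 27.15°  ✓
  (3,4): δ = 128.17°  ·
  (3,5): δ = 76.80°  ·
  (3,6): δ = 32.14°  ✓
  (4,5): δ = 128.63°  ·
  (4,6): δ = 83.97°  ·
  (5,6): δ = 135.34°  ·
antipodal pairs: 7

count = 7; pairs: (0,3), (0,4), (1,4), (1,5), (2,5), (2,6), (3,6)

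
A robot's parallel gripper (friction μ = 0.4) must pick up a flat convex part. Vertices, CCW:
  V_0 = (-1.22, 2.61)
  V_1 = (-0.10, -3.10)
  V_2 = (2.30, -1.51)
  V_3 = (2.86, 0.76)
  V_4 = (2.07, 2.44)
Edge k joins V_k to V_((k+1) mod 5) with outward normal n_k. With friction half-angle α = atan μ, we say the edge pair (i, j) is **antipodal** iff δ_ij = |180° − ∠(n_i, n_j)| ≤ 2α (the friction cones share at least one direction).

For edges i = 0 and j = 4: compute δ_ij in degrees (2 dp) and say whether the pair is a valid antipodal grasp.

α = atan 0.4 = 21.80°;  2α = 43.60°
edge 0: e_0 = (+1.12, -5.71);  n_0 = (-0.9813, -0.1925)
edge 4: e_4 = (-3.29, +0.17);  n_4 = (+0.0516, +0.9987)
∠(n_0, n_4) = 104.06°
δ = |180° − 104.06°| = 75.94°
75.94° > 2α = 43.60°  →  invalid

δ = 75.94°, invalid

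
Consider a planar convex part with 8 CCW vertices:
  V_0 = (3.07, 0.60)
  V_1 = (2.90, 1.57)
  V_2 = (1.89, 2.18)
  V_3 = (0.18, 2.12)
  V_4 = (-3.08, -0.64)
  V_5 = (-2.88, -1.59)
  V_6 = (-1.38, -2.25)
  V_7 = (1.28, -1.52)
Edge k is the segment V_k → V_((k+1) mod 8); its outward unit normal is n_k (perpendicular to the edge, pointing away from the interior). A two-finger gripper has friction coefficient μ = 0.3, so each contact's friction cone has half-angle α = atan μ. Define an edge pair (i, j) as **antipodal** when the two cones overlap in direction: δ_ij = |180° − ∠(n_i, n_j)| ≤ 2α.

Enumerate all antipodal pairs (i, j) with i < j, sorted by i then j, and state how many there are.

count = 6; pairs: (0,4), (1,5), (2,5), (2,6), (3,6), (3,7)

α = atan 0.3 = 16.70°;  2α = 33.40°
n_0 = (+0.9850, +0.1726)
n_1 = (+0.5170, +0.8560)
n_2 = (-0.0351, +0.9994)
n_3 = (-0.6462, +0.7632)
n_4 = (-0.9785, -0.2060)
n_5 = (-0.4027, -0.9153)
n_6 = (+0.2647, -0.9643)
n_7 = (+0.7641, -0.6451)
  (0,1): δ = 131.07°  ·
  (0,2): δ = 97.93°  ·
  (0,3): δ = 59.69°  ·
  (0,4): δ = 1.95°  ✓
  (0,5): δ = 56.31°  ·
  (0,6): δ = 95.41°  ·
  (0,7): δ = 129.88°  ·
  (1,2): δ = 146.86°  ·
  (1,3): δ = 108.62°  ·
  (1,4): δ = 46.98°  ·
  (1,5): δ = 7.38°  ✓
  (1,6): δ = 46.48°  ·
  (1,7): δ = 80.95°  ·
  (2,3): δ = 141.76°  ·
  (2,4): δ = 80.12°  ·
  (2,5): δ = 25.76°  ✓
  (2,6): δ = 13.34°  ✓
  (2,7): δ = 47.81°  ·
  (3,4): δ = 118.36°  ·
  (3,5): δ = 64.00°  ·
  (3,6): δ = 24.91°  ✓
  (3,7): δ = 9.57°  ✓
  (4,5): δ = 125.64°  ·
  (4,6): δ = 86.54°  ·
  (4,7): δ = 52.06°  ·
  (5,6): δ = 140.90°  ·
  (5,7): δ = 106.43°  ·
  (6,7): δ = 145.52°  ·
antipodal pairs: 6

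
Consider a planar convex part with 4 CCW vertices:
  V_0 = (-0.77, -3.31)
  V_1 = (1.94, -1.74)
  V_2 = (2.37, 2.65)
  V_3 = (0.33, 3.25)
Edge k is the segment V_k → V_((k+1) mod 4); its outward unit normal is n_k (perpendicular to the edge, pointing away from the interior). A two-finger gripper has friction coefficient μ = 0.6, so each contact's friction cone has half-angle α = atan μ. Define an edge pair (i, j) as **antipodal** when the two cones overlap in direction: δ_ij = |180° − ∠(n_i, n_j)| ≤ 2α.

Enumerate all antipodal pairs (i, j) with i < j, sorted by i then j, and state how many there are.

α = atan 0.6 = 30.96°;  2α = 61.93°
n_0 = (+0.5013, -0.8653)
n_1 = (+0.9952, -0.0975)
n_2 = (+0.2822, +0.9594)
n_3 = (-0.9862, +0.1654)
  (0,1): δ = 125.68°  ·
  (0,2): δ = 46.47°  ✓
  (0,3): δ = 50.40°  ✓
  (1,2): δ = 100.80°  ·
  (1,3): δ = 3.92°  ✓
  (2,3): δ = 83.13°  ·
antipodal pairs: 3

count = 3; pairs: (0,2), (0,3), (1,3)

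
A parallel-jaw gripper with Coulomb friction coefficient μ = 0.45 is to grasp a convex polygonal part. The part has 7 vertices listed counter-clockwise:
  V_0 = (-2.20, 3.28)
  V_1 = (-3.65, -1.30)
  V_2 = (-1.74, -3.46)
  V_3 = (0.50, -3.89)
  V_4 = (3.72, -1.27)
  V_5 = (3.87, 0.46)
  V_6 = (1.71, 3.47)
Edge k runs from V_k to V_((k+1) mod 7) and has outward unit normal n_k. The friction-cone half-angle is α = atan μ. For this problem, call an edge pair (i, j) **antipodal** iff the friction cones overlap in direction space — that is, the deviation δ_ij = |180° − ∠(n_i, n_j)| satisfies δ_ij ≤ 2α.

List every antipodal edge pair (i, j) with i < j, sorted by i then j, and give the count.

α = atan 0.45 = 24.23°;  2α = 48.46°
n_0 = (-0.9534, +0.3018)
n_1 = (-0.7491, -0.6624)
n_2 = (-0.1885, -0.9821)
n_3 = (+0.6311, -0.7757)
n_4 = (+0.9963, -0.0864)
n_5 = (+0.8125, +0.5830)
n_6 = (-0.0485, +0.9988)
  (0,1): δ = 120.95°  ·
  (0,2): δ = 83.30°  ·
  (0,3): δ = 33.30°  ✓
  (0,4): δ = 12.61°  ✓
  (0,5): δ = 53.23°  ·
  (0,6): δ = 110.35°  ·
  (1,2): δ = 142.35°  ·
  (1,3): δ = 92.35°  ·
  (1,4): δ = 46.44°  ✓
  (1,5): δ = 5.82°  ✓
  (1,6): δ = 51.30°  ·
  (2,3): δ = 130.00°  ·
  (2,4): δ = 84.09°  ·
  (2,5): δ = 43.47°  ✓
  (2,6): δ = 13.65°  ✓
  (3,4): δ = 134.09°  ·
  (3,5): δ = 93.47°  ·
  (3,6): δ = 36.35°  ✓
  (4,5): δ = 139.38°  ·
  (4,6): δ = 82.26°  ·
  (5,6): δ = 122.88°  ·
antipodal pairs: 7

count = 7; pairs: (0,3), (0,4), (1,4), (1,5), (2,5), (2,6), (3,6)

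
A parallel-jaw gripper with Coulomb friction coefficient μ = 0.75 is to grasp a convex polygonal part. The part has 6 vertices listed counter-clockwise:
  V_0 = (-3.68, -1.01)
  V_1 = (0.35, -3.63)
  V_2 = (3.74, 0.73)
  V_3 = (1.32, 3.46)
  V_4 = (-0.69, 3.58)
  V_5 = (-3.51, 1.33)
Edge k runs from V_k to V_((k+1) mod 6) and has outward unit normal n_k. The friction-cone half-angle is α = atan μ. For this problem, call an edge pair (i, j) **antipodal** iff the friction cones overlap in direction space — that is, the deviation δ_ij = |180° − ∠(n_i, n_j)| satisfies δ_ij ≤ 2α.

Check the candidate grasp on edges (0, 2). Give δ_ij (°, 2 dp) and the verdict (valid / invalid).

δ = 15.42°, valid

α = atan 0.75 = 36.87°;  2α = 73.74°
edge 0: e_0 = (+4.03, -2.62);  n_0 = (-0.5451, -0.8384)
edge 2: e_2 = (-2.42, +2.73);  n_2 = (+0.7483, +0.6633)
∠(n_0, n_2) = 164.58°
δ = |180° − 164.58°| = 15.42°
15.42° ≤ 2α = 73.74°  →  valid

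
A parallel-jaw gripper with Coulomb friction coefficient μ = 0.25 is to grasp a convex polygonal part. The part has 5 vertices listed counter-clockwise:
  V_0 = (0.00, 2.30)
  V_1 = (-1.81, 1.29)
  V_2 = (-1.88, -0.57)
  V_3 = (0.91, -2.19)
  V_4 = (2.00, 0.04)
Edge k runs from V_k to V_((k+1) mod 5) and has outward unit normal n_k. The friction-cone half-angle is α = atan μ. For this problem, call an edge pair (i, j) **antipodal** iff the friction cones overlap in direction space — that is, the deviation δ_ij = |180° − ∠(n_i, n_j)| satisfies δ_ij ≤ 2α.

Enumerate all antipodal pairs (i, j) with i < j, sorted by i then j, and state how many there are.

count = 2; pairs: (1,3), (2,4)

α = atan 0.25 = 14.04°;  2α = 28.07°
n_0 = (-0.4873, +0.8732)
n_1 = (-0.9993, +0.0376)
n_2 = (-0.5021, -0.8648)
n_3 = (+0.8984, -0.4391)
n_4 = (+0.7489, +0.6627)
  (0,1): δ = 121.32°  ·
  (0,2): δ = 59.30°  ·
  (0,3): δ = 34.79°  ·
  (0,4): δ = 102.35°  ·
  (1,2): δ = 117.99°  ·
  (1,3): δ = 23.89°  ✓
  (1,4): δ = 43.66°  ·
  (2,3): δ = 85.91°  ·
  (2,4): δ = 18.35°  ✓
  (3,4): δ = 112.44°  ·
antipodal pairs: 2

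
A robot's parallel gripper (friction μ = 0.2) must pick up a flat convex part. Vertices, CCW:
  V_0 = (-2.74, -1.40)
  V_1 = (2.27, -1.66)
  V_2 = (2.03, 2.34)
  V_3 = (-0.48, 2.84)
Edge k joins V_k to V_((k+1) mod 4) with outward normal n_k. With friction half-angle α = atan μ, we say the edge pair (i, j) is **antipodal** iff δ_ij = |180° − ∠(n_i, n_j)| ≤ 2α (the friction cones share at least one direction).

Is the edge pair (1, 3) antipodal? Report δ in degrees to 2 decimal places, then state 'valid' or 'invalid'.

α = atan 0.2 = 11.31°;  2α = 22.62°
edge 1: e_1 = (-0.24, +4.00);  n_1 = (+0.9982, +0.0599)
edge 3: e_3 = (-2.26, -4.24);  n_3 = (-0.8825, +0.4704)
∠(n_1, n_3) = 148.51°
δ = |180° − 148.51°| = 31.49°
31.49° > 2α = 22.62°  →  invalid

δ = 31.49°, invalid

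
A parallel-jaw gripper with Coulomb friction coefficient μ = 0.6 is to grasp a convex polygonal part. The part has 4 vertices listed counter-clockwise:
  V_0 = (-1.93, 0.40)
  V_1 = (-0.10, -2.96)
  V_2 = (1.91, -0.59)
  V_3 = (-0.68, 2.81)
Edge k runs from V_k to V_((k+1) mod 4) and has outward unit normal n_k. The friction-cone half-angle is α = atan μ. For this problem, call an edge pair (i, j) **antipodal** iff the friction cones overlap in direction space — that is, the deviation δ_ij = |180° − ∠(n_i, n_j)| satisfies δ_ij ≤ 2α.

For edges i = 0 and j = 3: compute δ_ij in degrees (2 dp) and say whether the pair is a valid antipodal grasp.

α = atan 0.6 = 30.96°;  2α = 61.93°
edge 0: e_0 = (+1.83, -3.36);  n_0 = (-0.8782, -0.4783)
edge 3: e_3 = (-1.25, -2.41);  n_3 = (-0.8877, +0.4604)
∠(n_0, n_3) = 55.99°
δ = |180° − 55.99°| = 124.01°
124.01° > 2α = 61.93°  →  invalid

δ = 124.01°, invalid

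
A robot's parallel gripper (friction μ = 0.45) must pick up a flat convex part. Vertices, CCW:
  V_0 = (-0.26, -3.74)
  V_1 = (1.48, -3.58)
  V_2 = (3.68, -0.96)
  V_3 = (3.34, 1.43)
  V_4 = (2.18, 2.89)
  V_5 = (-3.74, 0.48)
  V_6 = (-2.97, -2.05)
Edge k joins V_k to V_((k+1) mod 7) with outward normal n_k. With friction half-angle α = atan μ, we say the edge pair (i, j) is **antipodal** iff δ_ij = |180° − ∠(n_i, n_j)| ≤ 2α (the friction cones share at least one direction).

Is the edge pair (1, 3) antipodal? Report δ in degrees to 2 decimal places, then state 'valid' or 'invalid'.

δ = 101.51°, invalid

α = atan 0.45 = 24.23°;  2α = 48.46°
edge 1: e_1 = (+2.20, +2.62);  n_1 = (+0.7658, -0.6431)
edge 3: e_3 = (-1.16, +1.46);  n_3 = (+0.7830, +0.6221)
∠(n_1, n_3) = 78.49°
δ = |180° − 78.49°| = 101.51°
101.51° > 2α = 48.46°  →  invalid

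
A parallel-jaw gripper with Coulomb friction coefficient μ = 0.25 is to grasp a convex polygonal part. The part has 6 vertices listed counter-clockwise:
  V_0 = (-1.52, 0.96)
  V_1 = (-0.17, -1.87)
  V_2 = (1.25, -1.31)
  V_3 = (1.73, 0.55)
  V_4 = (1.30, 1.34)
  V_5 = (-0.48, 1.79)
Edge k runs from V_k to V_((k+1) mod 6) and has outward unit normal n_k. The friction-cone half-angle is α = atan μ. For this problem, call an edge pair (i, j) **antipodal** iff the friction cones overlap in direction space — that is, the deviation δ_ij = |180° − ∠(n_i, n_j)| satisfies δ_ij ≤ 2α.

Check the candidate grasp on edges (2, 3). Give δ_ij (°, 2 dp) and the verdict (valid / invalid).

δ = 136.97°, invalid

α = atan 0.25 = 14.04°;  2α = 28.07°
edge 2: e_2 = (+0.48, +1.86);  n_2 = (+0.9683, -0.2499)
edge 3: e_3 = (-0.43, +0.79);  n_3 = (+0.8783, +0.4781)
∠(n_2, n_3) = 43.03°
δ = |180° − 43.03°| = 136.97°
136.97° > 2α = 28.07°  →  invalid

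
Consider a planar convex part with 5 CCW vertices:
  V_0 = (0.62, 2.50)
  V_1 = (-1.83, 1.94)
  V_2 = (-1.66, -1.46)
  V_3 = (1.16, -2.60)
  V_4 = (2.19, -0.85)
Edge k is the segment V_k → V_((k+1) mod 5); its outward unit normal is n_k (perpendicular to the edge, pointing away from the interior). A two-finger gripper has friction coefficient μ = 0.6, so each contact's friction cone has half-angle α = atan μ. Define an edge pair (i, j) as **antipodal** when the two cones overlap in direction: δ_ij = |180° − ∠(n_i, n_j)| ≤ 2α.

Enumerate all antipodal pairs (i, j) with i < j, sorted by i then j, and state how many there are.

count = 5; pairs: (0,2), (0,3), (1,3), (1,4), (2,4)

α = atan 0.6 = 30.96°;  2α = 61.93°
n_0 = (-0.2228, +0.9749)
n_1 = (-0.9988, -0.0499)
n_2 = (-0.3748, -0.9271)
n_3 = (+0.8618, -0.5072)
n_4 = (+0.9055, +0.4244)
  (0,1): δ = 100.01°  ·
  (0,2): δ = 34.89°  ✓
  (0,3): δ = 46.65°  ✓
  (0,4): δ = 102.24°  ·
  (1,2): δ = 114.87°  ·
  (1,3): δ = 33.34°  ✓
  (1,4): δ = 22.25°  ✓
  (2,3): δ = 98.47°  ·
  (2,4): δ = 42.88°  ✓
  (3,4): δ = 124.41°  ·
antipodal pairs: 5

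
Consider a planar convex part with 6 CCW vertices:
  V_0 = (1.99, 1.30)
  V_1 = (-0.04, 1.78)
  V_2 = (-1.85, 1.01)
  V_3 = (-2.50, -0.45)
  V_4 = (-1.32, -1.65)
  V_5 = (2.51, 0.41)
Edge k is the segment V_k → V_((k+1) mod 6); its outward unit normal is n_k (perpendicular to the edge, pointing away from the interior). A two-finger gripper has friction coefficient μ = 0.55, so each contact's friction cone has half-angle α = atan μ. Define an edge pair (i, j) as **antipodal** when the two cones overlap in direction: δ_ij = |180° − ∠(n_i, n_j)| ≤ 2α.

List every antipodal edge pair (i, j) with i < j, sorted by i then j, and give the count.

α = atan 0.55 = 28.81°;  2α = 57.62°
n_0 = (+0.2301, +0.9732)
n_1 = (-0.3915, +0.9202)
n_2 = (-0.9136, +0.4067)
n_3 = (-0.7130, -0.7011)
n_4 = (+0.4737, -0.8807)
n_5 = (+0.8634, +0.5045)
  (0,1): δ = 143.65°  ·
  (0,2): δ = 100.70°  ·
  (0,3): δ = 32.18°  ✓
  (0,4): δ = 41.58°  ✓
  (0,5): δ = 133.60°  ·
  (1,2): δ = 137.04°  ·
  (1,3): δ = 68.53°  ·
  (1,4): δ = 5.23°  ✓
  (1,5): δ = 97.25°  ·
  (2,3): δ = 111.48°  ·
  (2,4): δ = 37.73°  ✓
  (2,5): δ = 54.30°  ✓
  (3,4): δ = 106.24°  ·
  (3,5): δ = 14.22°  ✓
  (4,5): δ = 87.98°  ·
antipodal pairs: 6

count = 6; pairs: (0,3), (0,4), (1,4), (2,4), (2,5), (3,5)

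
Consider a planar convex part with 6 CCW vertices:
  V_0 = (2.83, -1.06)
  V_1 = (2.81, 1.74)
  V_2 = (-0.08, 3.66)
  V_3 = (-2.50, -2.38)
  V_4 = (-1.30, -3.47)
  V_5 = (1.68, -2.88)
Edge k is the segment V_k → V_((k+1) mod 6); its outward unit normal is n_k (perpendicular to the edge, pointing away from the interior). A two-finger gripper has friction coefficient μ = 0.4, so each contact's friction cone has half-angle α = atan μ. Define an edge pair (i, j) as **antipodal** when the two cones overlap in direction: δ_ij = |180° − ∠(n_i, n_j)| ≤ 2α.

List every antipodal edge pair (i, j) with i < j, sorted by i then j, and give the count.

α = atan 0.4 = 21.80°;  2α = 43.60°
n_0 = (+1.0000, +0.0071)
n_1 = (+0.5534, +0.8329)
n_2 = (-0.9283, +0.3719)
n_3 = (-0.6724, -0.7402)
n_4 = (+0.1942, -0.9810)
n_5 = (+0.8454, -0.5342)
  (0,1): δ = 124.01°  ·
  (0,2): δ = 22.24°  ✓
  (0,3): δ = 47.34°  ·
  (0,4): δ = 100.79°  ·
  (0,5): δ = 147.30°  ·
  (1,2): δ = 78.24°  ·
  (1,3): δ = 8.65°  ✓
  (1,4): δ = 44.80°  ·
  (1,5): δ = 91.31°  ·
  (2,3): δ = 110.42°  ·
  (2,4): δ = 56.97°  ·
  (2,5): δ = 10.45°  ✓
  (3,4): δ = 126.55°  ·
  (3,5): δ = 80.04°  ·
  (4,5): δ = 133.49°  ·
antipodal pairs: 3

count = 3; pairs: (0,2), (1,3), (2,5)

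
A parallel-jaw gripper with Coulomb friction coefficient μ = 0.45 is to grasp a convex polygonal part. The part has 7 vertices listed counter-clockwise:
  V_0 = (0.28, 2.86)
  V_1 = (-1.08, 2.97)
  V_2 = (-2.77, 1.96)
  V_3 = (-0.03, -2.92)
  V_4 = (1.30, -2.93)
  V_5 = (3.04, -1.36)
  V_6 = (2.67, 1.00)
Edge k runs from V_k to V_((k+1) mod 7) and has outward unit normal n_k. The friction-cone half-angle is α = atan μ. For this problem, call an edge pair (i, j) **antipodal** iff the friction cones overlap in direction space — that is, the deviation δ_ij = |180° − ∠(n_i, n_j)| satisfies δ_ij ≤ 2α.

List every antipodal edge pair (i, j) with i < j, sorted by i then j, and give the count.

count = 7; pairs: (0,3), (0,4), (1,3), (1,4), (2,5), (2,6), (3,6)

α = atan 0.45 = 24.23°;  2α = 48.46°
n_0 = (+0.0806, +0.9967)
n_1 = (-0.5130, +0.8584)
n_2 = (-0.8720, -0.4896)
n_3 = (-0.0075, -1.0000)
n_4 = (+0.6699, -0.7424)
n_5 = (+0.9879, +0.1549)
n_6 = (+0.6142, +0.7892)
  (0,1): δ = 144.51°  ·
  (0,2): δ = 56.06°  ·
  (0,3): δ = 4.19°  ✓
  (0,4): δ = 46.68°  ✓
  (0,5): δ = 103.53°  ·
  (0,6): δ = 146.73°  ·
  (1,2): δ = 91.55°  ·
  (1,3): δ = 31.29°  ✓
  (1,4): δ = 11.20°  ✓
  (1,5): δ = 68.05°  ·
  (1,6): δ = 111.24°  ·
  (2,3): δ = 119.74°  ·
  (2,4): δ = 77.25°  ·
  (2,5): δ = 20.40°  ✓
  (2,6): δ = 22.80°  ✓
  (3,4): δ = 137.51°  ·
  (3,5): δ = 80.66°  ·
  (3,6): δ = 37.46°  ✓
  (4,5): δ = 123.15°  ·
  (4,6): δ = 79.95°  ·
  (5,6): δ = 136.80°  ·
antipodal pairs: 7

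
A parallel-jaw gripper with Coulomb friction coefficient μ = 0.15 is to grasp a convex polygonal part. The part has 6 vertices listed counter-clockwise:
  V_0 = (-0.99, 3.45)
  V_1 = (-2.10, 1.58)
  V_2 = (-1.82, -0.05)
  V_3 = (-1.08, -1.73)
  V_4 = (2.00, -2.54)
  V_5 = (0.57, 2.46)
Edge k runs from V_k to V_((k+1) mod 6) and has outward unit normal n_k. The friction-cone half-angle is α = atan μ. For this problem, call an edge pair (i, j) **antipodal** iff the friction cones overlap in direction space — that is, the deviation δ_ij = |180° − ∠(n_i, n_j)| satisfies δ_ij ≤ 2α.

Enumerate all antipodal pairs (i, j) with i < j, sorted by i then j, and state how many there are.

count = 2; pairs: (1,4), (2,4)

α = atan 0.15 = 8.53°;  2α = 17.06°
n_0 = (-0.8599, +0.5104)
n_1 = (-0.9856, -0.1693)
n_2 = (-0.9152, -0.4031)
n_3 = (-0.2543, -0.9671)
n_4 = (+0.9615, +0.2750)
n_5 = (+0.5358, +0.8443)
  (0,1): δ = 139.56°  ·
  (0,2): δ = 125.54°  ·
  (0,3): δ = 74.04°  ·
  (0,4): δ = 46.65°  ·
  (0,5): δ = 88.29°  ·
  (1,2): δ = 165.97°  ·
  (1,3): δ = 114.48°  ·
  (1,4): δ = 6.21°  ✓
  (1,5): δ = 47.85°  ·
  (2,3): δ = 128.51°  ·
  (2,4): δ = 7.81°  ✓
  (2,5): δ = 33.83°  ·
  (3,4): δ = 59.31°  ·
  (3,5): δ = 17.67°  ·
  (4,5): δ = 138.36°  ·
antipodal pairs: 2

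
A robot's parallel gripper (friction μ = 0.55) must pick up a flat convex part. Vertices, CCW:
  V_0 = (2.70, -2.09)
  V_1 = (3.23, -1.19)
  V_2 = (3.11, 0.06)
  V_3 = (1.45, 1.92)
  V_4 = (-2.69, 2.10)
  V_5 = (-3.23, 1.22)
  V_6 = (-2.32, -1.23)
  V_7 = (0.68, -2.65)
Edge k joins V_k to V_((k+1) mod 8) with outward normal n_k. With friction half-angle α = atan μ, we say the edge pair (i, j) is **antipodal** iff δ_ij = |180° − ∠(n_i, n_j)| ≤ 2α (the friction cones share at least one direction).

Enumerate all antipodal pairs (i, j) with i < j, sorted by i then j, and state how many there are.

α = atan 0.55 = 28.81°;  2α = 57.62°
n_0 = (+0.8617, -0.5074)
n_1 = (+0.9954, +0.0956)
n_2 = (+0.7461, +0.6659)
n_3 = (+0.0434, +0.9991)
n_4 = (-0.8523, +0.5230)
n_5 = (-0.9374, -0.3482)
n_6 = (-0.4278, -0.9039)
n_7 = (+0.2672, -0.9637)
  (0,1): δ = 144.02°  ·
  (0,2): δ = 107.76°  ·
  (0,3): δ = 62.00°  ·
  (0,4): δ = 1.04°  ✓
  (0,5): δ = 50.87°  ✓
  (0,6): δ = 95.16°  ·
  (0,7): δ = 135.99°  ·
  (1,2): δ = 143.74°  ·
  (1,3): δ = 97.97°  ·
  (1,4): δ = 37.02°  ✓
  (1,5): δ = 14.89°  ✓
  (1,6): δ = 59.19°  ·
  (1,7): δ = 100.01°  ·
  (2,3): δ = 134.24°  ·
  (2,4): δ = 73.28°  ·
  (2,5): δ = 21.37°  ✓
  (2,6): δ = 22.92°  ✓
  (2,7): δ = 63.75°  ·
  (3,4): δ = 119.05°  ·
  (3,5): δ = 67.13°  ·
  (3,6): δ = 22.84°  ✓
  (3,7): δ = 17.98°  ✓
  (4,5): δ = 128.09°  ·
  (4,6): δ = 83.79°  ·
  (4,7): δ = 42.97°  ✓
  (5,6): δ = 135.71°  ·
  (5,7): δ = 94.88°  ·
  (6,7): δ = 139.18°  ·
antipodal pairs: 9

count = 9; pairs: (0,4), (0,5), (1,4), (1,5), (2,5), (2,6), (3,6), (3,7), (4,7)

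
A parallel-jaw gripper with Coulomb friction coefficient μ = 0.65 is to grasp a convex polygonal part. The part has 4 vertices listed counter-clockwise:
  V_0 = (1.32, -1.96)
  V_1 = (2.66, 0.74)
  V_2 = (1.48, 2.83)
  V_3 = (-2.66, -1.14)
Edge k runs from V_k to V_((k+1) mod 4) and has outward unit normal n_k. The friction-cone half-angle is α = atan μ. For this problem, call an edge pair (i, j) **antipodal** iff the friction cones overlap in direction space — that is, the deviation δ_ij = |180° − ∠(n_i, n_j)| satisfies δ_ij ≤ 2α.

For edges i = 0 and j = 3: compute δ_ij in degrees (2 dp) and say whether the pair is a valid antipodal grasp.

α = atan 0.65 = 33.02°;  2α = 66.05°
edge 0: e_0 = (+1.34, +2.70);  n_0 = (+0.8958, -0.4446)
edge 3: e_3 = (+3.98, -0.82);  n_3 = (-0.2018, -0.9794)
∠(n_0, n_3) = 75.25°
δ = |180° − 75.25°| = 104.75°
104.75° > 2α = 66.05°  →  invalid

δ = 104.75°, invalid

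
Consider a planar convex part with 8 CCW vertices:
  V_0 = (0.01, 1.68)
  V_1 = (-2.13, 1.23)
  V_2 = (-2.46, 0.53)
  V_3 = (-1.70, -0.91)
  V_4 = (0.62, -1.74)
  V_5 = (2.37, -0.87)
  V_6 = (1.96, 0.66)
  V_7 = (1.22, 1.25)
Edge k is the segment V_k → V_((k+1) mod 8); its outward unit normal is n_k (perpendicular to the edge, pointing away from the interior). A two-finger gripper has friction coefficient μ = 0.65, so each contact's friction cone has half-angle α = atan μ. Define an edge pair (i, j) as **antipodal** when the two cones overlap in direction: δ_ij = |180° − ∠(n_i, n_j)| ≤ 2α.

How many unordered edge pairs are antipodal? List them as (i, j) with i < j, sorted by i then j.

α = atan 0.65 = 33.02°;  2α = 66.05°
n_0 = (-0.2058, +0.9786)
n_1 = (-0.9045, +0.4264)
n_2 = (-0.8844, -0.4668)
n_3 = (-0.3369, -0.9416)
n_4 = (+0.4452, -0.8954)
n_5 = (+0.9659, +0.2588)
n_6 = (+0.6234, +0.7819)
n_7 = (+0.3349, +0.9423)
  (0,1): δ = 127.12°  ·
  (0,2): δ = 74.05°  ·
  (0,3): δ = 31.56°  ✓
  (0,4): δ = 14.56°  ✓
  (0,5): δ = 93.13°  ·
  (0,6): δ = 129.56°  ·
  (0,7): δ = 148.56°  ·
  (1,2): δ = 126.94°  ·
  (1,3): δ = 84.44°  ·
  (1,4): δ = 38.33°  ✓
  (1,5): δ = 40.24°  ✓
  (1,6): δ = 76.68°  ·
  (1,7): δ = 95.68°  ·
  (2,3): δ = 137.51°  ·
  (2,4): δ = 91.39°  ·
  (2,5): δ = 12.82°  ✓
  (2,6): δ = 23.61°  ✓
  (2,7): δ = 42.61°  ✓
  (3,4): δ = 133.88°  ·
  (3,5): δ = 55.31°  ✓
  (3,6): δ = 18.88°  ✓
  (3,7): δ = 0.12°  ✓
  (4,5): δ = 101.43°  ·
  (4,6): δ = 65.00°  ✓
  (4,7): δ = 46.00°  ✓
  (5,6): δ = 143.57°  ·
  (5,7): δ = 124.57°  ·
  (6,7): δ = 161.00°  ·
antipodal pairs: 12

count = 12; pairs: (0,3), (0,4), (1,4), (1,5), (2,5), (2,6), (2,7), (3,5), (3,6), (3,7), (4,6), (4,7)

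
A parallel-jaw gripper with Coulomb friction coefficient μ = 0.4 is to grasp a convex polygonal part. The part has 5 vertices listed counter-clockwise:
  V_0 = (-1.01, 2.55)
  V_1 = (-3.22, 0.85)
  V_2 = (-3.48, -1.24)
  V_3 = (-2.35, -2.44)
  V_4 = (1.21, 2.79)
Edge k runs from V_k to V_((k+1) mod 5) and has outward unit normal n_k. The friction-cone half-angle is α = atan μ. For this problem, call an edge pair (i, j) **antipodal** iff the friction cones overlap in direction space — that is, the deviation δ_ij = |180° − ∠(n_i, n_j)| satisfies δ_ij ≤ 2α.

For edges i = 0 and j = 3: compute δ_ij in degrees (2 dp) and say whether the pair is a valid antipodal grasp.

δ = 18.19°, valid

α = atan 0.4 = 21.80°;  2α = 43.60°
edge 0: e_0 = (-2.21, -1.70);  n_0 = (-0.6097, +0.7926)
edge 3: e_3 = (+3.56, +5.23);  n_3 = (+0.8267, -0.5627)
∠(n_0, n_3) = 161.81°
δ = |180° − 161.81°| = 18.19°
18.19° ≤ 2α = 43.60°  →  valid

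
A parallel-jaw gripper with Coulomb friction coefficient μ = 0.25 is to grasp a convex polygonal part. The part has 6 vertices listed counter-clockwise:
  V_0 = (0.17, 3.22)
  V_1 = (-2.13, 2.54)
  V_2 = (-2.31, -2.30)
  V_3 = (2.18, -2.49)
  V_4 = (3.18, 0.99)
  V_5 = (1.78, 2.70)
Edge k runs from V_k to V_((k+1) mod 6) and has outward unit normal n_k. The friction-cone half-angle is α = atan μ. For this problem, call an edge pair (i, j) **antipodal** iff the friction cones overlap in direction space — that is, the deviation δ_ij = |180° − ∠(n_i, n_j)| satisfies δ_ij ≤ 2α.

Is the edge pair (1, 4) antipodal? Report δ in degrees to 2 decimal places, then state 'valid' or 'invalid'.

δ = 41.44°, invalid

α = atan 0.25 = 14.04°;  2α = 28.07°
edge 1: e_1 = (-0.18, -4.84);  n_1 = (-0.9993, +0.0372)
edge 4: e_4 = (-1.40, +1.71);  n_4 = (+0.7738, +0.6335)
∠(n_1, n_4) = 138.56°
δ = |180° − 138.56°| = 41.44°
41.44° > 2α = 28.07°  →  invalid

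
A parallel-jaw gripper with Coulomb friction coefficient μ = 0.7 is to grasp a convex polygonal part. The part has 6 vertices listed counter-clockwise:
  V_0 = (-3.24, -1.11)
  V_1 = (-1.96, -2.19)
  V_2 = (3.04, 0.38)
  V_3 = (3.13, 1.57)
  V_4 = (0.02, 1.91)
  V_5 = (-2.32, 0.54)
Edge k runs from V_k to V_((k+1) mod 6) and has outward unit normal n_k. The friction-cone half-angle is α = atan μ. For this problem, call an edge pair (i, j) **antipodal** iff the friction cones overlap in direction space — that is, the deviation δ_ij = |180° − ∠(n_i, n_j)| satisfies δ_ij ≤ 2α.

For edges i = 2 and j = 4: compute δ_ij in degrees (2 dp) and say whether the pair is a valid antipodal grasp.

δ = 55.33°, valid

α = atan 0.7 = 34.99°;  2α = 69.98°
edge 2: e_2 = (+0.09, +1.19);  n_2 = (+0.9972, -0.0754)
edge 4: e_4 = (-2.34, -1.37);  n_4 = (-0.5052, +0.8630)
∠(n_2, n_4) = 124.67°
δ = |180° − 124.67°| = 55.33°
55.33° ≤ 2α = 69.98°  →  valid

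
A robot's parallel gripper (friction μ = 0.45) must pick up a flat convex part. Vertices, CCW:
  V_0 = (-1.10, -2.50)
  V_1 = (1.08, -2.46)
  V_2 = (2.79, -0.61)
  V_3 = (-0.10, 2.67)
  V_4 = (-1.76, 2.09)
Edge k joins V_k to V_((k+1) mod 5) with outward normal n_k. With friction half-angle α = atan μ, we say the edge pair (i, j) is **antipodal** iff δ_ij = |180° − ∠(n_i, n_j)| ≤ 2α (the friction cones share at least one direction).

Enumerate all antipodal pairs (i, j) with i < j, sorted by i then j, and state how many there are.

α = atan 0.45 = 24.23°;  2α = 48.46°
n_0 = (+0.0183, -0.9998)
n_1 = (+0.7343, -0.6788)
n_2 = (+0.7503, +0.6611)
n_3 = (-0.3298, +0.9440)
n_4 = (-0.9898, -0.1423)
  (0,1): δ = 133.80°  ·
  (0,2): δ = 49.67°  ·
  (0,3): δ = 18.21°  ✓
  (0,4): δ = 97.13°  ·
  (1,2): δ = 95.87°  ·
  (1,3): δ = 27.99°  ✓
  (1,4): δ = 50.93°  ·
  (2,3): δ = 112.12°  ·
  (2,4): δ = 33.20°  ✓
  (3,4): δ = 101.08°  ·
antipodal pairs: 3

count = 3; pairs: (0,3), (1,3), (2,4)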